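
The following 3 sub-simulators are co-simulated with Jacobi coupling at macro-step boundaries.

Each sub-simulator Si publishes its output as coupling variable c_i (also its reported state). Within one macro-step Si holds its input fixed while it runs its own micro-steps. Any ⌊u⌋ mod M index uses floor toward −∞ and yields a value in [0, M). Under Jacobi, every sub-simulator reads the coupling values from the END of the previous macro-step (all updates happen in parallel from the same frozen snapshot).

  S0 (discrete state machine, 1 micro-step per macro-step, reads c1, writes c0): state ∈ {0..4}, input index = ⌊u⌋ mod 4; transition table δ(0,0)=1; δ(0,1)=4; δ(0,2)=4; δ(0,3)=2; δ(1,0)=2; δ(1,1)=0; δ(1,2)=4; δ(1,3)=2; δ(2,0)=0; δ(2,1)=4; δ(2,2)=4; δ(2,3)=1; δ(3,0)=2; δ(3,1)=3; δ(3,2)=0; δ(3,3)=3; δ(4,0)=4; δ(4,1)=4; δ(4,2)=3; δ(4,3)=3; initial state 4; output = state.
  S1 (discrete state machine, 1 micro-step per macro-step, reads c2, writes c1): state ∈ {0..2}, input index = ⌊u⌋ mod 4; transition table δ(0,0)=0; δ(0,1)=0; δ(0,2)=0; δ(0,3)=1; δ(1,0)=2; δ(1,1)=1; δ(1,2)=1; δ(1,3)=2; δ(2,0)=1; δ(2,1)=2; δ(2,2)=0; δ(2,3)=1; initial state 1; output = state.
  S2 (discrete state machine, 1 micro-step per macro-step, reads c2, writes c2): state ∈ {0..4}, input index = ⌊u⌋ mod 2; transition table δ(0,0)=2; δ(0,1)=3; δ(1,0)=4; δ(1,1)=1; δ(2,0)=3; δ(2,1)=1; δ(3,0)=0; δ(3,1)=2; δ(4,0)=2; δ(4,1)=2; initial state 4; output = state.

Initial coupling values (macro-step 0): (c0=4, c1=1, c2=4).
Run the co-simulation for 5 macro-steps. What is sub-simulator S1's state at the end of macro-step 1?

S1 state at macro-step 1 = 2

macro 1: S0 reads c1=1 → after 1×micro: 4; S1 reads c2=4 → after 1×micro: 2; S2 reads c2=4 → after 1×micro: 2 ⇒ (c0=4, c1=2, c2=2)
macro 2: S0 reads c1=2 → after 1×micro: 3; S1 reads c2=2 → after 1×micro: 0; S2 reads c2=2 → after 1×micro: 3 ⇒ (c0=3, c1=0, c2=3)
macro 3: S0 reads c1=0 → after 1×micro: 2; S1 reads c2=3 → after 1×micro: 1; S2 reads c2=3 → after 1×micro: 2 ⇒ (c0=2, c1=1, c2=2)
macro 4: S0 reads c1=1 → after 1×micro: 4; S1 reads c2=2 → after 1×micro: 1; S2 reads c2=2 → after 1×micro: 3 ⇒ (c0=4, c1=1, c2=3)
macro 5: S0 reads c1=1 → after 1×micro: 4; S1 reads c2=3 → after 1×micro: 2; S2 reads c2=3 → after 1×micro: 2 ⇒ (c0=4, c1=2, c2=2)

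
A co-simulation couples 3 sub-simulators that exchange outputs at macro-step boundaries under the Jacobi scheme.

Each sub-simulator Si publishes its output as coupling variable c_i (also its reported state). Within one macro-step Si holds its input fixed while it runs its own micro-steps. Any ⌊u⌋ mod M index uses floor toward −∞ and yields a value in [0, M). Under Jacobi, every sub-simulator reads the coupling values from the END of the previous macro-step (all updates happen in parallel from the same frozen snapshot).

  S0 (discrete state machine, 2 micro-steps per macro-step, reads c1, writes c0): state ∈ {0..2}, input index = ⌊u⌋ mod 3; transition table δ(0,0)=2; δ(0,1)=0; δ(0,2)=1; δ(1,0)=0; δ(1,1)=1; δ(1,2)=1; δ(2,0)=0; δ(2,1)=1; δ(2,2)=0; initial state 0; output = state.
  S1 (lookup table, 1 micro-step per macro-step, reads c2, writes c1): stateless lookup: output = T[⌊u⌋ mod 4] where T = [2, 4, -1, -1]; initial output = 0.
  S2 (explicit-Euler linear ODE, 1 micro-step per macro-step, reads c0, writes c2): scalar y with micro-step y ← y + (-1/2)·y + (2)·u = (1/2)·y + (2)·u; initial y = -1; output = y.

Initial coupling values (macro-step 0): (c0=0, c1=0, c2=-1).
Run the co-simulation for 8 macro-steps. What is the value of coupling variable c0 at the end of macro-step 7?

macro 1: S0 reads c1=0 → after 2×micro: 0; S1 reads c2=-1 → after 1×micro: -1; S2 reads c0=0 → after 1×micro: -1/2 ⇒ (c0=0, c1=-1, c2=-1/2)
macro 2: S0 reads c1=-1 → after 2×micro: 1; S1 reads c2=-1/2 → after 1×micro: -1; S2 reads c0=0 → after 1×micro: -1/4 ⇒ (c0=1, c1=-1, c2=-1/4)
macro 3: S0 reads c1=-1 → after 2×micro: 1; S1 reads c2=-1/4 → after 1×micro: -1; S2 reads c0=1 → after 1×micro: 15/8 ⇒ (c0=1, c1=-1, c2=15/8)
macro 4: S0 reads c1=-1 → after 2×micro: 1; S1 reads c2=15/8 → after 1×micro: 4; S2 reads c0=1 → after 1×micro: 47/16 ⇒ (c0=1, c1=4, c2=47/16)
macro 5: S0 reads c1=4 → after 2×micro: 1; S1 reads c2=47/16 → after 1×micro: -1; S2 reads c0=1 → after 1×micro: 111/32 ⇒ (c0=1, c1=-1, c2=111/32)
macro 6: S0 reads c1=-1 → after 2×micro: 1; S1 reads c2=111/32 → after 1×micro: -1; S2 reads c0=1 → after 1×micro: 239/64 ⇒ (c0=1, c1=-1, c2=239/64)
macro 7: S0 reads c1=-1 → after 2×micro: 1; S1 reads c2=239/64 → after 1×micro: -1; S2 reads c0=1 → after 1×micro: 495/128 ⇒ (c0=1, c1=-1, c2=495/128)
macro 8: S0 reads c1=-1 → after 2×micro: 1; S1 reads c2=495/128 → after 1×micro: -1; S2 reads c0=1 → after 1×micro: 1007/256 ⇒ (c0=1, c1=-1, c2=1007/256)

c0 at macro-step 7 = 1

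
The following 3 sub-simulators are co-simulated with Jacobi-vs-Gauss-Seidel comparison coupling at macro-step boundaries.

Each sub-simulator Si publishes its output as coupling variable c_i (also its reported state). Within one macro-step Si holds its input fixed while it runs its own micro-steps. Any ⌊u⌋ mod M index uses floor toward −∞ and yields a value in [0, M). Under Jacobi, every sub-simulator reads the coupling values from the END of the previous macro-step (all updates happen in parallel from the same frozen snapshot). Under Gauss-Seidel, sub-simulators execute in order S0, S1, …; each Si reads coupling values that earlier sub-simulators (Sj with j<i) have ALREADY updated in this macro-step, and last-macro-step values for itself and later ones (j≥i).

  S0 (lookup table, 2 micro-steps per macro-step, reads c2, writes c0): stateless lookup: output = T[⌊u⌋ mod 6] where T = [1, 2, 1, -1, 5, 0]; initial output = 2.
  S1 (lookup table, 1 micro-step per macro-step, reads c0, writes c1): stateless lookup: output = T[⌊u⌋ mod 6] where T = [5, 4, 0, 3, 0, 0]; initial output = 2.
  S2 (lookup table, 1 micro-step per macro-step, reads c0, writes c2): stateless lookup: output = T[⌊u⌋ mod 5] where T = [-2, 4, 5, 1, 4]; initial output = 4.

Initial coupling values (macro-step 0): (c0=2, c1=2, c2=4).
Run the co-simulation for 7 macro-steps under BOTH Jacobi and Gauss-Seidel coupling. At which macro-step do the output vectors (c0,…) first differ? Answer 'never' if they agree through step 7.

[Jacobi] macro 1: S0 reads c2=4 → after 2×micro: 5; S1 reads c0=2 → after 1×micro: 0; S2 reads c0=2 → after 1×micro: 5 ⇒ (c0=5, c1=0, c2=5)
[Jacobi] macro 2: S0 reads c2=5 → after 2×micro: 0; S1 reads c0=5 → after 1×micro: 0; S2 reads c0=5 → after 1×micro: -2 ⇒ (c0=0, c1=0, c2=-2)
[Jacobi] macro 3: S0 reads c2=-2 → after 2×micro: 5; S1 reads c0=0 → after 1×micro: 5; S2 reads c0=0 → after 1×micro: -2 ⇒ (c0=5, c1=5, c2=-2)
[Jacobi] macro 4: S0 reads c2=-2 → after 2×micro: 5; S1 reads c0=5 → after 1×micro: 0; S2 reads c0=5 → after 1×micro: -2 ⇒ (c0=5, c1=0, c2=-2)
[Jacobi] macro 5: S0 reads c2=-2 → after 2×micro: 5; S1 reads c0=5 → after 1×micro: 0; S2 reads c0=5 → after 1×micro: -2 ⇒ (c0=5, c1=0, c2=-2)
[Jacobi] macro 6: S0 reads c2=-2 → after 2×micro: 5; S1 reads c0=5 → after 1×micro: 0; S2 reads c0=5 → after 1×micro: -2 ⇒ (c0=5, c1=0, c2=-2)
[Jacobi] macro 7: S0 reads c2=-2 → after 2×micro: 5; S1 reads c0=5 → after 1×micro: 0; S2 reads c0=5 → after 1×micro: -2 ⇒ (c0=5, c1=0, c2=-2)
[Gauss-Seidel] macro 1: S0 reads c2=4 → after 2×micro: 5; S1 reads c0=5 → after 1×micro: 0; S2 reads c0=5 → after 1×micro: -2 ⇒ (c0=5, c1=0, c2=-2)
[Gauss-Seidel] macro 2: S0 reads c2=-2 → after 2×micro: 5; S1 reads c0=5 → after 1×micro: 0; S2 reads c0=5 → after 1×micro: -2 ⇒ (c0=5, c1=0, c2=-2)
[Gauss-Seidel] macro 3: S0 reads c2=-2 → after 2×micro: 5; S1 reads c0=5 → after 1×micro: 0; S2 reads c0=5 → after 1×micro: -2 ⇒ (c0=5, c1=0, c2=-2)
[Gauss-Seidel] macro 4: S0 reads c2=-2 → after 2×micro: 5; S1 reads c0=5 → after 1×micro: 0; S2 reads c0=5 → after 1×micro: -2 ⇒ (c0=5, c1=0, c2=-2)
[Gauss-Seidel] macro 5: S0 reads c2=-2 → after 2×micro: 5; S1 reads c0=5 → after 1×micro: 0; S2 reads c0=5 → after 1×micro: -2 ⇒ (c0=5, c1=0, c2=-2)
[Gauss-Seidel] macro 6: S0 reads c2=-2 → after 2×micro: 5; S1 reads c0=5 → after 1×micro: 0; S2 reads c0=5 → after 1×micro: -2 ⇒ (c0=5, c1=0, c2=-2)
[Gauss-Seidel] macro 7: S0 reads c2=-2 → after 2×micro: 5; S1 reads c0=5 → after 1×micro: 0; S2 reads c0=5 → after 1×micro: -2 ⇒ (c0=5, c1=0, c2=-2)

first divergence at macro-step: 1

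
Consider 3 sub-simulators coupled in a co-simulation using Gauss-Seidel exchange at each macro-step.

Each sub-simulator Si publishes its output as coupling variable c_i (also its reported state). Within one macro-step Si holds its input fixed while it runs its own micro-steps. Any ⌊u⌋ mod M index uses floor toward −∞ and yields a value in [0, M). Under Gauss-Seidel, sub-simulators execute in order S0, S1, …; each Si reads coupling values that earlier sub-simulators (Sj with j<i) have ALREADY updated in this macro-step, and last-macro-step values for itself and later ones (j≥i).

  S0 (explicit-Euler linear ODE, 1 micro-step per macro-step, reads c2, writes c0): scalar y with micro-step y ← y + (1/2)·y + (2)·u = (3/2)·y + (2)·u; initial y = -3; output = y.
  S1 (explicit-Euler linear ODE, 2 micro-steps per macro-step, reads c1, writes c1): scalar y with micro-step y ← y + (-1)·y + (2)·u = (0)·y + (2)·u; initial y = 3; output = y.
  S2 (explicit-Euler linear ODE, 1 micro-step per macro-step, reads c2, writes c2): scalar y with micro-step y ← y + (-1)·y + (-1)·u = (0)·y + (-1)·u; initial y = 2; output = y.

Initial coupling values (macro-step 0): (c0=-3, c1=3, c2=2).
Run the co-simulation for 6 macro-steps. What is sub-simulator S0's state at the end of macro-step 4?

S0 state at macro-step 4 = -139/16

macro 1: S0 reads c2=2 → after 1×micro: -1/2; S1 reads c1=3 → after 2×micro: 6; S2 reads c2=2 → after 1×micro: -2 ⇒ (c0=-1/2, c1=6, c2=-2)
macro 2: S0 reads c2=-2 → after 1×micro: -19/4; S1 reads c1=6 → after 2×micro: 12; S2 reads c2=-2 → after 1×micro: 2 ⇒ (c0=-19/4, c1=12, c2=2)
macro 3: S0 reads c2=2 → after 1×micro: -25/8; S1 reads c1=12 → after 2×micro: 24; S2 reads c2=2 → after 1×micro: -2 ⇒ (c0=-25/8, c1=24, c2=-2)
macro 4: S0 reads c2=-2 → after 1×micro: -139/16; S1 reads c1=24 → after 2×micro: 48; S2 reads c2=-2 → after 1×micro: 2 ⇒ (c0=-139/16, c1=48, c2=2)
macro 5: S0 reads c2=2 → after 1×micro: -289/32; S1 reads c1=48 → after 2×micro: 96; S2 reads c2=2 → after 1×micro: -2 ⇒ (c0=-289/32, c1=96, c2=-2)
macro 6: S0 reads c2=-2 → after 1×micro: -1123/64; S1 reads c1=96 → after 2×micro: 192; S2 reads c2=-2 → after 1×micro: 2 ⇒ (c0=-1123/64, c1=192, c2=2)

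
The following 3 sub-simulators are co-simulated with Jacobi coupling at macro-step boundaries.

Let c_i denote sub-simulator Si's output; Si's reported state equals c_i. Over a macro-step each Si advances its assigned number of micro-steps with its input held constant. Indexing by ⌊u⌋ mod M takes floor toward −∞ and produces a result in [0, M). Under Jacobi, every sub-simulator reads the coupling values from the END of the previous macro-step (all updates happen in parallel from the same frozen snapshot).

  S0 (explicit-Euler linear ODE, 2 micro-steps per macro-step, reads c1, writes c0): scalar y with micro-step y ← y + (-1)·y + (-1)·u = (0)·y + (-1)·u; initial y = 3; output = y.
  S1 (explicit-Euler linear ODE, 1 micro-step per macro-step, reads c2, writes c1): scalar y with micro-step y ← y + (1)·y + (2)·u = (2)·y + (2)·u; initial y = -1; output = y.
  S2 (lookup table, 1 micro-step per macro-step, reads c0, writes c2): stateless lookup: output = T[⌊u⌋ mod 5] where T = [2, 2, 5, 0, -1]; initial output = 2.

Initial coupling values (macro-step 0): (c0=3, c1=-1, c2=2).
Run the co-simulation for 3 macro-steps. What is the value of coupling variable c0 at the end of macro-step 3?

c0 at macro-step 3 = -4

macro 1: S0 reads c1=-1 → after 2×micro: 1; S1 reads c2=2 → after 1×micro: 2; S2 reads c0=3 → after 1×micro: 0 ⇒ (c0=1, c1=2, c2=0)
macro 2: S0 reads c1=2 → after 2×micro: -2; S1 reads c2=0 → after 1×micro: 4; S2 reads c0=1 → after 1×micro: 2 ⇒ (c0=-2, c1=4, c2=2)
macro 3: S0 reads c1=4 → after 2×micro: -4; S1 reads c2=2 → after 1×micro: 12; S2 reads c0=-2 → after 1×micro: 0 ⇒ (c0=-4, c1=12, c2=0)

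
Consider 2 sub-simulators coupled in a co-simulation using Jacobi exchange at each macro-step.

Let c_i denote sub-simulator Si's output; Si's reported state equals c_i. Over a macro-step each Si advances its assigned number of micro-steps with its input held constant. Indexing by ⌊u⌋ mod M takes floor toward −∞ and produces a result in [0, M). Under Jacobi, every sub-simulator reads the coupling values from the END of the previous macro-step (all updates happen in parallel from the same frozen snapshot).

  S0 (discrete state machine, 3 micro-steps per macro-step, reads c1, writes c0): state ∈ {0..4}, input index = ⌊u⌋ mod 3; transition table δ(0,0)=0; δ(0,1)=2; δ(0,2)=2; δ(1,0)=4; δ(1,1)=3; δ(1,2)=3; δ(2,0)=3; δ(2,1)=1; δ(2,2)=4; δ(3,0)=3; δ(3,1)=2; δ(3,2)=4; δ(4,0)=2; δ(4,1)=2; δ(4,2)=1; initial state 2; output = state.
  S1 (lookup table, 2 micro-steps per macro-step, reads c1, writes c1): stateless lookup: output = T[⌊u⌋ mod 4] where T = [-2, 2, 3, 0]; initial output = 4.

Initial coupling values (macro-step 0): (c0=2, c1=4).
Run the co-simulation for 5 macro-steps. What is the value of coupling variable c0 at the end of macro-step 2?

c0 at macro-step 2 = 2

macro 1: S0 reads c1=4 → after 3×micro: 2; S1 reads c1=4 → after 2×micro: -2 ⇒ (c0=2, c1=-2)
macro 2: S0 reads c1=-2 → after 3×micro: 2; S1 reads c1=-2 → after 2×micro: 3 ⇒ (c0=2, c1=3)
macro 3: S0 reads c1=3 → after 3×micro: 3; S1 reads c1=3 → after 2×micro: 0 ⇒ (c0=3, c1=0)
macro 4: S0 reads c1=0 → after 3×micro: 3; S1 reads c1=0 → after 2×micro: -2 ⇒ (c0=3, c1=-2)
macro 5: S0 reads c1=-2 → after 3×micro: 3; S1 reads c1=-2 → after 2×micro: 3 ⇒ (c0=3, c1=3)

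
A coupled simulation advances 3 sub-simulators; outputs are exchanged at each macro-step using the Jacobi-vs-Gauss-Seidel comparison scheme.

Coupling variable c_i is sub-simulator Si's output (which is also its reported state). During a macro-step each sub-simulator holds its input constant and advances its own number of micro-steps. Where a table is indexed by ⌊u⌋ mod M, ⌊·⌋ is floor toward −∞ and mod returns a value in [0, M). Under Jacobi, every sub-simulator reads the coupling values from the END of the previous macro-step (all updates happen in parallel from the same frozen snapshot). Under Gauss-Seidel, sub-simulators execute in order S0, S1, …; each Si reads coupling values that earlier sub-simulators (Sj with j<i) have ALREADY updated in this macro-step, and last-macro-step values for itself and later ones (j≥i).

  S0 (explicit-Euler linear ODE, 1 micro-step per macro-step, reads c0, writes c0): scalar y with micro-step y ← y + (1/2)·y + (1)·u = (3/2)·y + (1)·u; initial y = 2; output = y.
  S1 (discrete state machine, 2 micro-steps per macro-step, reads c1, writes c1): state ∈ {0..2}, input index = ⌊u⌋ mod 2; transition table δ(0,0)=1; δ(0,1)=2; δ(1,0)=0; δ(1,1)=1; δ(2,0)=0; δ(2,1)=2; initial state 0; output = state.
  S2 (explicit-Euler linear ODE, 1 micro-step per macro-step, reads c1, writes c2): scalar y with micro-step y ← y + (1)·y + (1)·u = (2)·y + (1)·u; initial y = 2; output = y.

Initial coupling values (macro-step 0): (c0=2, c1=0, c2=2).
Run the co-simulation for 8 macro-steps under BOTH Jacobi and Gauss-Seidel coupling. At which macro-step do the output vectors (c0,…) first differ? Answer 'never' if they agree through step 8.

first divergence at macro-step: never

[Jacobi] macro 1: S0 reads c0=2 → after 1×micro: 5; S1 reads c1=0 → after 2×micro: 0; S2 reads c1=0 → after 1×micro: 4 ⇒ (c0=5, c1=0, c2=4)
[Jacobi] macro 2: S0 reads c0=5 → after 1×micro: 25/2; S1 reads c1=0 → after 2×micro: 0; S2 reads c1=0 → after 1×micro: 8 ⇒ (c0=25/2, c1=0, c2=8)
[Jacobi] macro 3: S0 reads c0=25/2 → after 1×micro: 125/4; S1 reads c1=0 → after 2×micro: 0; S2 reads c1=0 → after 1×micro: 16 ⇒ (c0=125/4, c1=0, c2=16)
[Jacobi] macro 4: S0 reads c0=125/4 → after 1×micro: 625/8; S1 reads c1=0 → after 2×micro: 0; S2 reads c1=0 → after 1×micro: 32 ⇒ (c0=625/8, c1=0, c2=32)
[Jacobi] macro 5: S0 reads c0=625/8 → after 1×micro: 3125/16; S1 reads c1=0 → after 2×micro: 0; S2 reads c1=0 → after 1×micro: 64 ⇒ (c0=3125/16, c1=0, c2=64)
[Jacobi] macro 6: S0 reads c0=3125/16 → after 1×micro: 15625/32; S1 reads c1=0 → after 2×micro: 0; S2 reads c1=0 → after 1×micro: 128 ⇒ (c0=15625/32, c1=0, c2=128)
[Jacobi] macro 7: S0 reads c0=15625/32 → after 1×micro: 78125/64; S1 reads c1=0 → after 2×micro: 0; S2 reads c1=0 → after 1×micro: 256 ⇒ (c0=78125/64, c1=0, c2=256)
[Jacobi] macro 8: S0 reads c0=78125/64 → after 1×micro: 390625/128; S1 reads c1=0 → after 2×micro: 0; S2 reads c1=0 → after 1×micro: 512 ⇒ (c0=390625/128, c1=0, c2=512)
[Gauss-Seidel] macro 1: S0 reads c0=2 → after 1×micro: 5; S1 reads c1=0 → after 2×micro: 0; S2 reads c1=0 → after 1×micro: 4 ⇒ (c0=5, c1=0, c2=4)
[Gauss-Seidel] macro 2: S0 reads c0=5 → after 1×micro: 25/2; S1 reads c1=0 → after 2×micro: 0; S2 reads c1=0 → after 1×micro: 8 ⇒ (c0=25/2, c1=0, c2=8)
[Gauss-Seidel] macro 3: S0 reads c0=25/2 → after 1×micro: 125/4; S1 reads c1=0 → after 2×micro: 0; S2 reads c1=0 → after 1×micro: 16 ⇒ (c0=125/4, c1=0, c2=16)
[Gauss-Seidel] macro 4: S0 reads c0=125/4 → after 1×micro: 625/8; S1 reads c1=0 → after 2×micro: 0; S2 reads c1=0 → after 1×micro: 32 ⇒ (c0=625/8, c1=0, c2=32)
[Gauss-Seidel] macro 5: S0 reads c0=625/8 → after 1×micro: 3125/16; S1 reads c1=0 → after 2×micro: 0; S2 reads c1=0 → after 1×micro: 64 ⇒ (c0=3125/16, c1=0, c2=64)
[Gauss-Seidel] macro 6: S0 reads c0=3125/16 → after 1×micro: 15625/32; S1 reads c1=0 → after 2×micro: 0; S2 reads c1=0 → after 1×micro: 128 ⇒ (c0=15625/32, c1=0, c2=128)
[Gauss-Seidel] macro 7: S0 reads c0=15625/32 → after 1×micro: 78125/64; S1 reads c1=0 → after 2×micro: 0; S2 reads c1=0 → after 1×micro: 256 ⇒ (c0=78125/64, c1=0, c2=256)
[Gauss-Seidel] macro 8: S0 reads c0=78125/64 → after 1×micro: 390625/128; S1 reads c1=0 → after 2×micro: 0; S2 reads c1=0 → after 1×micro: 512 ⇒ (c0=390625/128, c1=0, c2=512)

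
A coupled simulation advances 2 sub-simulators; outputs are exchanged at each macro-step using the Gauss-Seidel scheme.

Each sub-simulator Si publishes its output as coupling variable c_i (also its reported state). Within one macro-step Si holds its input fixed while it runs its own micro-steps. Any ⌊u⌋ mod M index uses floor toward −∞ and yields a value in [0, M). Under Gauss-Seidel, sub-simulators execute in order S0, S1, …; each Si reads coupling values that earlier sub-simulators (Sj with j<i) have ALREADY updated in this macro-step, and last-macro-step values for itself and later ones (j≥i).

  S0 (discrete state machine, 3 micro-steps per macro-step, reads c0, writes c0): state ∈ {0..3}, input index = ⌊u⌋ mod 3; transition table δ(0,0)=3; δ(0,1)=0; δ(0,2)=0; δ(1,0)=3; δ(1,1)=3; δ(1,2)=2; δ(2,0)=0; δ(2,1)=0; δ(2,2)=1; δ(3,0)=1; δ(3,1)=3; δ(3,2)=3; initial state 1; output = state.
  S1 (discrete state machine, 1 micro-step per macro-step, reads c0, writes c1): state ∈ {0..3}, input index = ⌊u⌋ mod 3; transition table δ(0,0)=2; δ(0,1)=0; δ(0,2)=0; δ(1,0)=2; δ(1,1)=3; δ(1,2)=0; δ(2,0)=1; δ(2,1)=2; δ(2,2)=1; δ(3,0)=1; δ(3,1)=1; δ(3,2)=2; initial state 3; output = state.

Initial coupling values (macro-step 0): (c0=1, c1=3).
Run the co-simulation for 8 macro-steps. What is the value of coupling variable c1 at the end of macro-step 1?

c1 at macro-step 1 = 1

macro 1: S0 reads c0=1 → after 3×micro: 3; S1 reads c0=3 → after 1×micro: 1 ⇒ (c0=3, c1=1)
macro 2: S0 reads c0=3 → after 3×micro: 1; S1 reads c0=1 → after 1×micro: 3 ⇒ (c0=1, c1=3)
macro 3: S0 reads c0=1 → after 3×micro: 3; S1 reads c0=3 → after 1×micro: 1 ⇒ (c0=3, c1=1)
macro 4: S0 reads c0=3 → after 3×micro: 1; S1 reads c0=1 → after 1×micro: 3 ⇒ (c0=1, c1=3)
macro 5: S0 reads c0=1 → after 3×micro: 3; S1 reads c0=3 → after 1×micro: 1 ⇒ (c0=3, c1=1)
macro 6: S0 reads c0=3 → after 3×micro: 1; S1 reads c0=1 → after 1×micro: 3 ⇒ (c0=1, c1=3)
macro 7: S0 reads c0=1 → after 3×micro: 3; S1 reads c0=3 → after 1×micro: 1 ⇒ (c0=3, c1=1)
macro 8: S0 reads c0=3 → after 3×micro: 1; S1 reads c0=1 → after 1×micro: 3 ⇒ (c0=1, c1=3)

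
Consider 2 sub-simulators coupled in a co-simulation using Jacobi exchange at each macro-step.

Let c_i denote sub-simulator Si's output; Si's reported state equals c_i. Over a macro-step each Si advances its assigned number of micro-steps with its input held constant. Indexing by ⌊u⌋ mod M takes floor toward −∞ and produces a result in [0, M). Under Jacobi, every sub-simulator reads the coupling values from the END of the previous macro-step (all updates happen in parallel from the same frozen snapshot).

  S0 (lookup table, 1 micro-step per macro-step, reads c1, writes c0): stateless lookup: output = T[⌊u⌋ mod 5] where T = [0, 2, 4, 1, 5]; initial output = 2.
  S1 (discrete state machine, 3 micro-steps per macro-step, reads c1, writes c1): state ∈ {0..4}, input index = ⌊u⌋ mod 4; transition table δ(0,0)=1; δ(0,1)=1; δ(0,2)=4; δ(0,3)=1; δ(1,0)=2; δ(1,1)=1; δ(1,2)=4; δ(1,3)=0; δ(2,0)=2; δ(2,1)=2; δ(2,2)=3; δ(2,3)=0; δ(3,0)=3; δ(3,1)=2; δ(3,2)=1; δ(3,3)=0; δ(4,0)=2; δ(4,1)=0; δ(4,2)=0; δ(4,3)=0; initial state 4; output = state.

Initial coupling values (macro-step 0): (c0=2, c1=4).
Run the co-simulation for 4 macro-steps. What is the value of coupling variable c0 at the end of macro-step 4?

macro 1: S0 reads c1=4 → after 1×micro: 5; S1 reads c1=4 → after 3×micro: 2 ⇒ (c0=5, c1=2)
macro 2: S0 reads c1=2 → after 1×micro: 4; S1 reads c1=2 → after 3×micro: 4 ⇒ (c0=4, c1=4)
macro 3: S0 reads c1=4 → after 1×micro: 5; S1 reads c1=4 → after 3×micro: 2 ⇒ (c0=5, c1=2)
macro 4: S0 reads c1=2 → after 1×micro: 4; S1 reads c1=2 → after 3×micro: 4 ⇒ (c0=4, c1=4)

c0 at macro-step 4 = 4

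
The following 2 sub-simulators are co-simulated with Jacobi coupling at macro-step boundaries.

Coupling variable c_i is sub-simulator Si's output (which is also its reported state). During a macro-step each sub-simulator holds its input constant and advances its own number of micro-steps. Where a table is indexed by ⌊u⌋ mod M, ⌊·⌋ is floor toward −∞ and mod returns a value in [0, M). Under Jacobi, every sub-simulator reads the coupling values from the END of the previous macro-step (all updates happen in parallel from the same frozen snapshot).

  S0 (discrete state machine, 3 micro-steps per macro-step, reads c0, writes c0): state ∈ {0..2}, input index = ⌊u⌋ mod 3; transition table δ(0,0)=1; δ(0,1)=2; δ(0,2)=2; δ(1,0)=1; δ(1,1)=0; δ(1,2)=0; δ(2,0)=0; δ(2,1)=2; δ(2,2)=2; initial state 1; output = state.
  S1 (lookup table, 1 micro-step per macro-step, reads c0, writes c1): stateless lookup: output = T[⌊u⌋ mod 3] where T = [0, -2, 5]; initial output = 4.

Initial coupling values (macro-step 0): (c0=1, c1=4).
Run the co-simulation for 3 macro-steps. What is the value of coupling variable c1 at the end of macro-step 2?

c1 at macro-step 2 = 5

macro 1: S0 reads c0=1 → after 3×micro: 2; S1 reads c0=1 → after 1×micro: -2 ⇒ (c0=2, c1=-2)
macro 2: S0 reads c0=2 → after 3×micro: 2; S1 reads c0=2 → after 1×micro: 5 ⇒ (c0=2, c1=5)
macro 3: S0 reads c0=2 → after 3×micro: 2; S1 reads c0=2 → after 1×micro: 5 ⇒ (c0=2, c1=5)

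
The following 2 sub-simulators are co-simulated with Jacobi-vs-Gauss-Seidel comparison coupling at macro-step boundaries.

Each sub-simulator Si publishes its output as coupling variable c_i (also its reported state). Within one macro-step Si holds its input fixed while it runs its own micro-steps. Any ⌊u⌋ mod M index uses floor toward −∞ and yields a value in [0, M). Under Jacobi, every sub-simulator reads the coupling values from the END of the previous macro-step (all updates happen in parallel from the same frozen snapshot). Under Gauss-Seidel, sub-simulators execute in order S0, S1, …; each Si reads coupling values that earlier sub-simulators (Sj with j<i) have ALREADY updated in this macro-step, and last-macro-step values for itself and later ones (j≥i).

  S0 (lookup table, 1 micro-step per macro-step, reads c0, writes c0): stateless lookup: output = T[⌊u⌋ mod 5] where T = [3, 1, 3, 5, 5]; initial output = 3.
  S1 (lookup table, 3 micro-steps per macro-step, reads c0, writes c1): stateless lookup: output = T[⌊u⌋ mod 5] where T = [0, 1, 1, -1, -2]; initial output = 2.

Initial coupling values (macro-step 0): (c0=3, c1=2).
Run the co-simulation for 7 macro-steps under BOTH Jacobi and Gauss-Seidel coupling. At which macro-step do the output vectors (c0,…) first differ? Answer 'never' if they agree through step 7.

[Jacobi] macro 1: S0 reads c0=3 → after 1×micro: 5; S1 reads c0=3 → after 3×micro: -1 ⇒ (c0=5, c1=-1)
[Jacobi] macro 2: S0 reads c0=5 → after 1×micro: 3; S1 reads c0=5 → after 3×micro: 0 ⇒ (c0=3, c1=0)
[Jacobi] macro 3: S0 reads c0=3 → after 1×micro: 5; S1 reads c0=3 → after 3×micro: -1 ⇒ (c0=5, c1=-1)
[Jacobi] macro 4: S0 reads c0=5 → after 1×micro: 3; S1 reads c0=5 → after 3×micro: 0 ⇒ (c0=3, c1=0)
[Jacobi] macro 5: S0 reads c0=3 → after 1×micro: 5; S1 reads c0=3 → after 3×micro: -1 ⇒ (c0=5, c1=-1)
[Jacobi] macro 6: S0 reads c0=5 → after 1×micro: 3; S1 reads c0=5 → after 3×micro: 0 ⇒ (c0=3, c1=0)
[Jacobi] macro 7: S0 reads c0=3 → after 1×micro: 5; S1 reads c0=3 → after 3×micro: -1 ⇒ (c0=5, c1=-1)
[Gauss-Seidel] macro 1: S0 reads c0=3 → after 1×micro: 5; S1 reads c0=5 → after 3×micro: 0 ⇒ (c0=5, c1=0)
[Gauss-Seidel] macro 2: S0 reads c0=5 → after 1×micro: 3; S1 reads c0=3 → after 3×micro: -1 ⇒ (c0=3, c1=-1)
[Gauss-Seidel] macro 3: S0 reads c0=3 → after 1×micro: 5; S1 reads c0=5 → after 3×micro: 0 ⇒ (c0=5, c1=0)
[Gauss-Seidel] macro 4: S0 reads c0=5 → after 1×micro: 3; S1 reads c0=3 → after 3×micro: -1 ⇒ (c0=3, c1=-1)
[Gauss-Seidel] macro 5: S0 reads c0=3 → after 1×micro: 5; S1 reads c0=5 → after 3×micro: 0 ⇒ (c0=5, c1=0)
[Gauss-Seidel] macro 6: S0 reads c0=5 → after 1×micro: 3; S1 reads c0=3 → after 3×micro: -1 ⇒ (c0=3, c1=-1)
[Gauss-Seidel] macro 7: S0 reads c0=3 → after 1×micro: 5; S1 reads c0=5 → after 3×micro: 0 ⇒ (c0=5, c1=0)

first divergence at macro-step: 1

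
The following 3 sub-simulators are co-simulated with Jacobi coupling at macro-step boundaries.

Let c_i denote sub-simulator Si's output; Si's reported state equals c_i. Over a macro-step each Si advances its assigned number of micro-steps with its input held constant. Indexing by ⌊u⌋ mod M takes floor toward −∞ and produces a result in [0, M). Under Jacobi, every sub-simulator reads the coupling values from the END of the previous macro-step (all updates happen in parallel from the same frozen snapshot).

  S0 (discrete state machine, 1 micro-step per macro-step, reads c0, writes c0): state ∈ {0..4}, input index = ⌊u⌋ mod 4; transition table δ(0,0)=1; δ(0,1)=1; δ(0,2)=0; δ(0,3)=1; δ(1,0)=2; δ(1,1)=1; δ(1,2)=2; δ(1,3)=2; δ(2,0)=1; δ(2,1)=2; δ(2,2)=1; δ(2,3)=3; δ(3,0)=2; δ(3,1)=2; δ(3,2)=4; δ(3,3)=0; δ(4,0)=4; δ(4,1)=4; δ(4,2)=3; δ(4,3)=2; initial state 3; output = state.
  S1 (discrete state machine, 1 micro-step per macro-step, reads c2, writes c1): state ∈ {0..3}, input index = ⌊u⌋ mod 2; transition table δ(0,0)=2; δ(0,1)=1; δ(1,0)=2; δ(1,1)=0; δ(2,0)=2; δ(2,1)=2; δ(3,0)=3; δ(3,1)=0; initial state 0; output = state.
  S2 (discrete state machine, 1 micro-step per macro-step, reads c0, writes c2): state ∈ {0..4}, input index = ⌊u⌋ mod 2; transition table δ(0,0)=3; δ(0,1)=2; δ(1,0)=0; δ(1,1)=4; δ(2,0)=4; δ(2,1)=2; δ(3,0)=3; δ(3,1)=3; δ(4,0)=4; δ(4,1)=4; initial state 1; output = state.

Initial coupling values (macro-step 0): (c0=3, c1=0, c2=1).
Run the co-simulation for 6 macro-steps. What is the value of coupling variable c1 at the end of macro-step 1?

c1 at macro-step 1 = 1

macro 1: S0 reads c0=3 → after 1×micro: 0; S1 reads c2=1 → after 1×micro: 1; S2 reads c0=3 → after 1×micro: 4 ⇒ (c0=0, c1=1, c2=4)
macro 2: S0 reads c0=0 → after 1×micro: 1; S1 reads c2=4 → after 1×micro: 2; S2 reads c0=0 → after 1×micro: 4 ⇒ (c0=1, c1=2, c2=4)
macro 3: S0 reads c0=1 → after 1×micro: 1; S1 reads c2=4 → after 1×micro: 2; S2 reads c0=1 → after 1×micro: 4 ⇒ (c0=1, c1=2, c2=4)
macro 4: S0 reads c0=1 → after 1×micro: 1; S1 reads c2=4 → after 1×micro: 2; S2 reads c0=1 → after 1×micro: 4 ⇒ (c0=1, c1=2, c2=4)
macro 5: S0 reads c0=1 → after 1×micro: 1; S1 reads c2=4 → after 1×micro: 2; S2 reads c0=1 → after 1×micro: 4 ⇒ (c0=1, c1=2, c2=4)
macro 6: S0 reads c0=1 → after 1×micro: 1; S1 reads c2=4 → after 1×micro: 2; S2 reads c0=1 → after 1×micro: 4 ⇒ (c0=1, c1=2, c2=4)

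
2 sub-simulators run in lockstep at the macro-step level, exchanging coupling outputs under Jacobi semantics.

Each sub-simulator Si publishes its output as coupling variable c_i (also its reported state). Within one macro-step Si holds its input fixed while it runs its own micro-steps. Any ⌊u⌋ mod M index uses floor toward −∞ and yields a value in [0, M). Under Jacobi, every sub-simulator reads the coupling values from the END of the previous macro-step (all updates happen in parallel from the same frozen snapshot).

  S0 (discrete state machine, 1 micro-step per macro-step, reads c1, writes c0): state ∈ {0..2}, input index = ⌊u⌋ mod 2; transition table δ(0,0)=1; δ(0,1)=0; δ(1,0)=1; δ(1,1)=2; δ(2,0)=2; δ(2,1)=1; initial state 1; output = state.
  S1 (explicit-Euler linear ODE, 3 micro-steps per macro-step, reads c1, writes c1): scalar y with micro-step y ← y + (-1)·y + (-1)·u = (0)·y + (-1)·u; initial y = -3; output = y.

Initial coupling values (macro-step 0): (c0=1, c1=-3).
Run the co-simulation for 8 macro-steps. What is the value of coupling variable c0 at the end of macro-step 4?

macro 1: S0 reads c1=-3 → after 1×micro: 2; S1 reads c1=-3 → after 3×micro: 3 ⇒ (c0=2, c1=3)
macro 2: S0 reads c1=3 → after 1×micro: 1; S1 reads c1=3 → after 3×micro: -3 ⇒ (c0=1, c1=-3)
macro 3: S0 reads c1=-3 → after 1×micro: 2; S1 reads c1=-3 → after 3×micro: 3 ⇒ (c0=2, c1=3)
macro 4: S0 reads c1=3 → after 1×micro: 1; S1 reads c1=3 → after 3×micro: -3 ⇒ (c0=1, c1=-3)
macro 5: S0 reads c1=-3 → after 1×micro: 2; S1 reads c1=-3 → after 3×micro: 3 ⇒ (c0=2, c1=3)
macro 6: S0 reads c1=3 → after 1×micro: 1; S1 reads c1=3 → after 3×micro: -3 ⇒ (c0=1, c1=-3)
macro 7: S0 reads c1=-3 → after 1×micro: 2; S1 reads c1=-3 → after 3×micro: 3 ⇒ (c0=2, c1=3)
macro 8: S0 reads c1=3 → after 1×micro: 1; S1 reads c1=3 → after 3×micro: -3 ⇒ (c0=1, c1=-3)

c0 at macro-step 4 = 1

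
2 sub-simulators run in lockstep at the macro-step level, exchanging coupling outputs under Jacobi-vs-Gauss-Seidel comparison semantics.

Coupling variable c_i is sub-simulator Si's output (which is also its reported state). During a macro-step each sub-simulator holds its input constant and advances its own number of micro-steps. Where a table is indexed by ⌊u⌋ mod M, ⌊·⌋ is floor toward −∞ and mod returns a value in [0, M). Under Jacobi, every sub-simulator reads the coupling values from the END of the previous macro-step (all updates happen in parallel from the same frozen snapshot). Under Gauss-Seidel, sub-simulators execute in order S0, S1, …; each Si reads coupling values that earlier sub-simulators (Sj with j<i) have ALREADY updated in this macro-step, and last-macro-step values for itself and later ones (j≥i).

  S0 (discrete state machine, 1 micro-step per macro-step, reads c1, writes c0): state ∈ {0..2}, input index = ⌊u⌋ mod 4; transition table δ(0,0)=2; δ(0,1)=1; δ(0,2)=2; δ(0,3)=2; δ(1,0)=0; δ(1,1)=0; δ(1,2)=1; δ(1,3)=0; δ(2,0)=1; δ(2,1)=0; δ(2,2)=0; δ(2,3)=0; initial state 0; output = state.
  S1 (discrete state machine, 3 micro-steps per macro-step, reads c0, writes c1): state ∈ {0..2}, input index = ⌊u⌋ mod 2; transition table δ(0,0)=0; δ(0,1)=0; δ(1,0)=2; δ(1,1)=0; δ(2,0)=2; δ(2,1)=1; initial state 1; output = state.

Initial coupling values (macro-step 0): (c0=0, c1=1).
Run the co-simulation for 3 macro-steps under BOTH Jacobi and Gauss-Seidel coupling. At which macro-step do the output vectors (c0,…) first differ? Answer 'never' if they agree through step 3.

[Jacobi] macro 1: S0 reads c1=1 → after 1×micro: 1; S1 reads c0=0 → after 3×micro: 2 ⇒ (c0=1, c1=2)
[Jacobi] macro 2: S0 reads c1=2 → after 1×micro: 1; S1 reads c0=1 → after 3×micro: 0 ⇒ (c0=1, c1=0)
[Jacobi] macro 3: S0 reads c1=0 → after 1×micro: 0; S1 reads c0=1 → after 3×micro: 0 ⇒ (c0=0, c1=0)
[Gauss-Seidel] macro 1: S0 reads c1=1 → after 1×micro: 1; S1 reads c0=1 → after 3×micro: 0 ⇒ (c0=1, c1=0)
[Gauss-Seidel] macro 2: S0 reads c1=0 → after 1×micro: 0; S1 reads c0=0 → after 3×micro: 0 ⇒ (c0=0, c1=0)
[Gauss-Seidel] macro 3: S0 reads c1=0 → after 1×micro: 2; S1 reads c0=2 → after 3×micro: 0 ⇒ (c0=2, c1=0)

first divergence at macro-step: 1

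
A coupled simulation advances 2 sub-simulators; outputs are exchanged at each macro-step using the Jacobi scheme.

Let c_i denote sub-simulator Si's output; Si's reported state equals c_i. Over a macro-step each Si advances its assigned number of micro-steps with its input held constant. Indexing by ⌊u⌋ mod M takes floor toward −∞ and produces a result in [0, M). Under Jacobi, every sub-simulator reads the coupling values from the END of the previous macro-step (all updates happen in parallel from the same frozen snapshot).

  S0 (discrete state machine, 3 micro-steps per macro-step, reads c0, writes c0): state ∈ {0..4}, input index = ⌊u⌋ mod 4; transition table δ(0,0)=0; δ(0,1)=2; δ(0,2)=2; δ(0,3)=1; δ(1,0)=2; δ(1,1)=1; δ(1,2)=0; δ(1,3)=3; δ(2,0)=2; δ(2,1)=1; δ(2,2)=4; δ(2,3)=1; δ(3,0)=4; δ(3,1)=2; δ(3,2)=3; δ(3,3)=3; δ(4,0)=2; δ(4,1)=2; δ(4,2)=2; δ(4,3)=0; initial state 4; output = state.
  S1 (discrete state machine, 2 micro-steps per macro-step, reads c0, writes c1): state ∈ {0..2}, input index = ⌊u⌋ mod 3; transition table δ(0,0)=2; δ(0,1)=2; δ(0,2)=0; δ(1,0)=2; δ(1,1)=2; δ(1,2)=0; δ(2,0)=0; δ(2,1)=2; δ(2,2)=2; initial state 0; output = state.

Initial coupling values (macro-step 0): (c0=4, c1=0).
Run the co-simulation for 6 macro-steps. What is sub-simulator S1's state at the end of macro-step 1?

S1 state at macro-step 1 = 2

macro 1: S0 reads c0=4 → after 3×micro: 2; S1 reads c0=4 → after 2×micro: 2 ⇒ (c0=2, c1=2)
macro 2: S0 reads c0=2 → after 3×micro: 4; S1 reads c0=2 → after 2×micro: 2 ⇒ (c0=4, c1=2)
macro 3: S0 reads c0=4 → after 3×micro: 2; S1 reads c0=4 → after 2×micro: 2 ⇒ (c0=2, c1=2)
macro 4: S0 reads c0=2 → after 3×micro: 4; S1 reads c0=2 → after 2×micro: 2 ⇒ (c0=4, c1=2)
macro 5: S0 reads c0=4 → after 3×micro: 2; S1 reads c0=4 → after 2×micro: 2 ⇒ (c0=2, c1=2)
macro 6: S0 reads c0=2 → after 3×micro: 4; S1 reads c0=2 → after 2×micro: 2 ⇒ (c0=4, c1=2)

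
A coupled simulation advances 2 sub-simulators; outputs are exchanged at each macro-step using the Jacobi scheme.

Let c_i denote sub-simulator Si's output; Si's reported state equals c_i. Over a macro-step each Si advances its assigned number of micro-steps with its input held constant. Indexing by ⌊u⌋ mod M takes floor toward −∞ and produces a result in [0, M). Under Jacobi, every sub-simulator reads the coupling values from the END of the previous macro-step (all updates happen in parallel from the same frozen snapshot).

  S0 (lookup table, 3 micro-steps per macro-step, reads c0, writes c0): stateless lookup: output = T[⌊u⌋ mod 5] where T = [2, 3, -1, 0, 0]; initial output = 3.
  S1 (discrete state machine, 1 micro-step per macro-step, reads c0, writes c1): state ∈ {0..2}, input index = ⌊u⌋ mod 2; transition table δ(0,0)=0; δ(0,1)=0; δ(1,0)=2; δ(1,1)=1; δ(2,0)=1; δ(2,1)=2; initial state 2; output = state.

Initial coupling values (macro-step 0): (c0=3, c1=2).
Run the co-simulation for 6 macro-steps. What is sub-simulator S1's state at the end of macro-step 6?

macro 1: S0 reads c0=3 → after 3×micro: 0; S1 reads c0=3 → after 1×micro: 2 ⇒ (c0=0, c1=2)
macro 2: S0 reads c0=0 → after 3×micro: 2; S1 reads c0=0 → after 1×micro: 1 ⇒ (c0=2, c1=1)
macro 3: S0 reads c0=2 → after 3×micro: -1; S1 reads c0=2 → after 1×micro: 2 ⇒ (c0=-1, c1=2)
macro 4: S0 reads c0=-1 → after 3×micro: 0; S1 reads c0=-1 → after 1×micro: 2 ⇒ (c0=0, c1=2)
macro 5: S0 reads c0=0 → after 3×micro: 2; S1 reads c0=0 → after 1×micro: 1 ⇒ (c0=2, c1=1)
macro 6: S0 reads c0=2 → after 3×micro: -1; S1 reads c0=2 → after 1×micro: 2 ⇒ (c0=-1, c1=2)

S1 state at macro-step 6 = 2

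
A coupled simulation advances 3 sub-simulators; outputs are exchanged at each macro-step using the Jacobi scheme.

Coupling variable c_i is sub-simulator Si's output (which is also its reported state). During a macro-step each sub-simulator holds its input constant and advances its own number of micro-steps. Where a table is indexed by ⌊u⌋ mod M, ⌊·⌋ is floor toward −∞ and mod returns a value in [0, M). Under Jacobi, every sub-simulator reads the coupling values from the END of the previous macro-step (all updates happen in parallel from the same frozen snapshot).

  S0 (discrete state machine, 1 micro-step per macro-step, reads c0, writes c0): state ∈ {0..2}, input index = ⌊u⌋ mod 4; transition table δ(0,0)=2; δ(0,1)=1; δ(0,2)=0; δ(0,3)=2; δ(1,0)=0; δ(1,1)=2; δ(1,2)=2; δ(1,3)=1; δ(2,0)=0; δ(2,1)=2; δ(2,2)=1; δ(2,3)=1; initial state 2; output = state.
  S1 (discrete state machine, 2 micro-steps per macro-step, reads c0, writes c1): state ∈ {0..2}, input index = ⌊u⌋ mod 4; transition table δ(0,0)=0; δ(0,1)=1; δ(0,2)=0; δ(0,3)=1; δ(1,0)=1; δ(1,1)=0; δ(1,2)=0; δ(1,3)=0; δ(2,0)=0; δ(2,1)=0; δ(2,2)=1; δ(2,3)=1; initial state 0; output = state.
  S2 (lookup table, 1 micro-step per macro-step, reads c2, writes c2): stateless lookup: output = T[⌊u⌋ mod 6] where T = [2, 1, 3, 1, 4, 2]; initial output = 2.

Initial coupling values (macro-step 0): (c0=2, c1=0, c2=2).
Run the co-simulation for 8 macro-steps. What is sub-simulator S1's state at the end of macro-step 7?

macro 1: S0 reads c0=2 → after 1×micro: 1; S1 reads c0=2 → after 2×micro: 0; S2 reads c2=2 → after 1×micro: 3 ⇒ (c0=1, c1=0, c2=3)
macro 2: S0 reads c0=1 → after 1×micro: 2; S1 reads c0=1 → after 2×micro: 0; S2 reads c2=3 → after 1×micro: 1 ⇒ (c0=2, c1=0, c2=1)
macro 3: S0 reads c0=2 → after 1×micro: 1; S1 reads c0=2 → after 2×micro: 0; S2 reads c2=1 → after 1×micro: 1 ⇒ (c0=1, c1=0, c2=1)
macro 4: S0 reads c0=1 → after 1×micro: 2; S1 reads c0=1 → after 2×micro: 0; S2 reads c2=1 → after 1×micro: 1 ⇒ (c0=2, c1=0, c2=1)
macro 5: S0 reads c0=2 → after 1×micro: 1; S1 reads c0=2 → after 2×micro: 0; S2 reads c2=1 → after 1×micro: 1 ⇒ (c0=1, c1=0, c2=1)
macro 6: S0 reads c0=1 → after 1×micro: 2; S1 reads c0=1 → after 2×micro: 0; S2 reads c2=1 → after 1×micro: 1 ⇒ (c0=2, c1=0, c2=1)
macro 7: S0 reads c0=2 → after 1×micro: 1; S1 reads c0=2 → after 2×micro: 0; S2 reads c2=1 → after 1×micro: 1 ⇒ (c0=1, c1=0, c2=1)
macro 8: S0 reads c0=1 → after 1×micro: 2; S1 reads c0=1 → after 2×micro: 0; S2 reads c2=1 → after 1×micro: 1 ⇒ (c0=2, c1=0, c2=1)

S1 state at macro-step 7 = 0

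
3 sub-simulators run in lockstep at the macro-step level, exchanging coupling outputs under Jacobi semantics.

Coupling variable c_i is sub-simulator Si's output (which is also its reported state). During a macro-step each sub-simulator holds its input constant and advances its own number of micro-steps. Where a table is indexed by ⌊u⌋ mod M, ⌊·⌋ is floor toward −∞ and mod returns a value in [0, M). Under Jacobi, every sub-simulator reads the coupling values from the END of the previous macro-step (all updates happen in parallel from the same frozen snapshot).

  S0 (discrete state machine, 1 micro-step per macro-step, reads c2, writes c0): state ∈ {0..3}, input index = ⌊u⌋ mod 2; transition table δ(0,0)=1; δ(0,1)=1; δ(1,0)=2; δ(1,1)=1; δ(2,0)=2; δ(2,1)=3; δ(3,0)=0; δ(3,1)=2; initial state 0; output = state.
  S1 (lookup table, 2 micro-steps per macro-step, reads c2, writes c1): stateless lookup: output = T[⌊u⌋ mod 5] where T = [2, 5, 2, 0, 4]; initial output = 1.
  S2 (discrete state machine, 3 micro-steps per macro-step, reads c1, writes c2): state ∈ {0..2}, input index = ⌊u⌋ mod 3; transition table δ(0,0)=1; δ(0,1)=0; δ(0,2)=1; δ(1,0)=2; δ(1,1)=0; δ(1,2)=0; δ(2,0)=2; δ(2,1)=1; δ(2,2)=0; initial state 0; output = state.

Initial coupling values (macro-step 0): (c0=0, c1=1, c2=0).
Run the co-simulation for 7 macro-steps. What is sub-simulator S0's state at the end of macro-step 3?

macro 1: S0 reads c2=0 → after 1×micro: 1; S1 reads c2=0 → after 2×micro: 2; S2 reads c1=1 → after 3×micro: 0 ⇒ (c0=1, c1=2, c2=0)
macro 2: S0 reads c2=0 → after 1×micro: 2; S1 reads c2=0 → after 2×micro: 2; S2 reads c1=2 → after 3×micro: 1 ⇒ (c0=2, c1=2, c2=1)
macro 3: S0 reads c2=1 → after 1×micro: 3; S1 reads c2=1 → after 2×micro: 5; S2 reads c1=2 → after 3×micro: 0 ⇒ (c0=3, c1=5, c2=0)
macro 4: S0 reads c2=0 → after 1×micro: 0; S1 reads c2=0 → after 2×micro: 2; S2 reads c1=5 → after 3×micro: 1 ⇒ (c0=0, c1=2, c2=1)
macro 5: S0 reads c2=1 → after 1×micro: 1; S1 reads c2=1 → after 2×micro: 5; S2 reads c1=2 → after 3×micro: 0 ⇒ (c0=1, c1=5, c2=0)
macro 6: S0 reads c2=0 → after 1×micro: 2; S1 reads c2=0 → after 2×micro: 2; S2 reads c1=5 → after 3×micro: 1 ⇒ (c0=2, c1=2, c2=1)
macro 7: S0 reads c2=1 → after 1×micro: 3; S1 reads c2=1 → after 2×micro: 5; S2 reads c1=2 → after 3×micro: 0 ⇒ (c0=3, c1=5, c2=0)

S0 state at macro-step 3 = 3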